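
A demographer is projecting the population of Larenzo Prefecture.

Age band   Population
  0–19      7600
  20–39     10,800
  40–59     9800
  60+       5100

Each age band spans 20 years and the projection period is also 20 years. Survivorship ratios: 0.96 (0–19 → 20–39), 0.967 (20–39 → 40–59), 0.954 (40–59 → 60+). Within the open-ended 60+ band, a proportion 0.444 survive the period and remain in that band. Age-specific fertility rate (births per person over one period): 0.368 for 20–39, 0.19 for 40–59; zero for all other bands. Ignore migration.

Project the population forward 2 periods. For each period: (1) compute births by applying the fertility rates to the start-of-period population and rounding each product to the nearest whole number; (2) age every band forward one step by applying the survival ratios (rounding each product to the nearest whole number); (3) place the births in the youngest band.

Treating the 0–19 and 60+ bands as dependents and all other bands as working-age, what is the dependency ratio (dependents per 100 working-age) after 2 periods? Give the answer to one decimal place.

156.3

Call the bands 1 to 4, youngest first.
Period 1:
Births: 10800 × 0.368 = 3974 ; 9800 × 0.19 = 1862 ⇒ total 5836
Band 2: 7600 × 0.96 = 7296
Band 3: 10800 × 0.967 = 10444
Band 4: 9800 × 0.954 + 5100 × 0.444 = 9349 + 2264 = 11613
→ [5836, 7296, 10444, 11613]
Period 2:
Births: 7296 × 0.368 = 2685 ; 10444 × 0.19 = 1984 ⇒ total 4669
Band 2: 5836 × 0.96 = 5603
Band 3: 7296 × 0.967 = 7055
Band 4: 10444 × 0.954 + 11613 × 0.444 = 9964 + 5156 = 15120
→ [4669, 5603, 7055, 15120]
Dependents (band 0–19 + band 60+) = 4669 + 15120 = 19789; working-age = 12658; ratio = 19789/12658 × 100 = 156.3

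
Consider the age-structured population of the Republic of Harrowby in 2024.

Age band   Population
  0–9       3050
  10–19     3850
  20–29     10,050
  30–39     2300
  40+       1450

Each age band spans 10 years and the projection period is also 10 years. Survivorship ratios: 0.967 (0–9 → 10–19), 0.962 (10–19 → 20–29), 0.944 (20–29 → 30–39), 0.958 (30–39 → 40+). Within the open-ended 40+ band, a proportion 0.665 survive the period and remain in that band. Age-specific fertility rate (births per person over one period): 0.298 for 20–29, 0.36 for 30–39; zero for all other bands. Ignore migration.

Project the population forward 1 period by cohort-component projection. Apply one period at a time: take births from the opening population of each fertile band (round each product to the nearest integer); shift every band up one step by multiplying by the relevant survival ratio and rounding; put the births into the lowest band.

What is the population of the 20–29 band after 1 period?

After projecting period 1:
Births: 10050 × 0.298 = 2995, 2300 × 0.36 = 828 → 3823
10–19: 3050 × 0.967 = 2949
20–29: 3850 × 0.962 = 3704
30–39: 10050 × 0.944 = 9487
40+: 2300 × 0.958 + 1450 × 0.665 = 2203 + 964 = 3167
End of period: [3823, 2949, 3704, 9487, 3167]

3704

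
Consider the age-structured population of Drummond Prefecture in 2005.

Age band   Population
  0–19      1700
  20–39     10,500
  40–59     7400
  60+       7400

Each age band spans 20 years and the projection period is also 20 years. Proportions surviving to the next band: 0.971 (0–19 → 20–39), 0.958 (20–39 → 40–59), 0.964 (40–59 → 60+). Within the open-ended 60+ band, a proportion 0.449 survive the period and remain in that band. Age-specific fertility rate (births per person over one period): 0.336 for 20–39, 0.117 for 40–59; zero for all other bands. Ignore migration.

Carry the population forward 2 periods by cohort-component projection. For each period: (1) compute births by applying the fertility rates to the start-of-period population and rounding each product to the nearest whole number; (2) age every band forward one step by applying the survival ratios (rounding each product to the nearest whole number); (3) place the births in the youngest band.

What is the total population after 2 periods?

Let band 1 be 0–19 through band 4 = 60+.
— Period 1 —
Births: 10500 * 0.336 = 3528, 7400 * 0.117 = 866 → 4394
Band 2: 1700 * 0.971 = 1651
Band 3: 10500 * 0.958 = 10059
Band 4: 7400 * 0.964 + 7400 * 0.449 = 7134 + 3323 = 10457
Population now: 0–19=4394, 20–39=1651, 40–59=10059, 60+=10457
— Period 2 —
Births: 1651 * 0.336 = 555, 10059 * 0.117 = 1177 → 1732
Band 2: 4394 * 0.971 = 4267
Band 3: 1651 * 0.958 = 1582
Band 4: 10059 * 0.964 + 10457 * 0.449 = 9697 + 4695 = 14392
Population now: 0–19=1732, 20–39=4267, 40–59=1582, 60+=14392
Total after period 2: 1732 + 4267 + 1582 + 14392 = 21973

21973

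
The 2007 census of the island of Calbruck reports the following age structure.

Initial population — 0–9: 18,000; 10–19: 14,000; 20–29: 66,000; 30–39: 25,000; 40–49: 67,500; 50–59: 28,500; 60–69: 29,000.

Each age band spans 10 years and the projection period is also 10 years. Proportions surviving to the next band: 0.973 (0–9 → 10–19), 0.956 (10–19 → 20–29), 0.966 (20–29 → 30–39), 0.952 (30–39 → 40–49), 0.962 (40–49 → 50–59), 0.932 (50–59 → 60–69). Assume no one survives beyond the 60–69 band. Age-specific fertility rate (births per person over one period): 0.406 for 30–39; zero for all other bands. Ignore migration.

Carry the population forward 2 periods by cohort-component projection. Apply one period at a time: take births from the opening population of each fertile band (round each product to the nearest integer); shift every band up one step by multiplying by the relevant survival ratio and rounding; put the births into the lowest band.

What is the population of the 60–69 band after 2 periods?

60519

After projecting period 1:
Births: 25000 × 0.406 = 10150
10–19: 18000 × 0.973 = 17514
20–29: 14000 × 0.956 = 13384
30–39: 66000 × 0.966 = 63756
40–49: 25000 × 0.952 = 23800
50–59: 67500 × 0.962 = 64935
60–69: 28500 × 0.932 = 26562
Giving 10150 / 17514 / 13384 / 63756 / 23800 / 64935 / 26562.
After projecting period 2:
Births: 63756 × 0.406 = 25885
10–19: 10150 × 0.973 = 9876
20–29: 17514 × 0.956 = 16743
30–39: 13384 × 0.966 = 12929
40–49: 63756 × 0.952 = 60696
50–59: 23800 × 0.962 = 22896
60–69: 64935 × 0.932 = 60519
Giving 25885 / 9876 / 16743 / 12929 / 60696 / 22896 / 60519.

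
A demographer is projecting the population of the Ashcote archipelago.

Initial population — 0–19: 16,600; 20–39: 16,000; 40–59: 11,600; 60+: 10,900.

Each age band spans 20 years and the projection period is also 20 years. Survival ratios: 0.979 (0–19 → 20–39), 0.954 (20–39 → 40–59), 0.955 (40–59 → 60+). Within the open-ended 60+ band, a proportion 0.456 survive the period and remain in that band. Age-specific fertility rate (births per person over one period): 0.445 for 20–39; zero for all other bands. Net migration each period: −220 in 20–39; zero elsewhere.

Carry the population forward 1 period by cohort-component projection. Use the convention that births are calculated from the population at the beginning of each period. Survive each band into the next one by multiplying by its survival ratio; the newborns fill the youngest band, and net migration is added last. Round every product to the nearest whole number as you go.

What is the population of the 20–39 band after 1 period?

(Groups numbered youngest = 1 to oldest = 4.)
Period 1.
Births: 16000 × 0.445 = 7120
Group 2: 16600 × 0.979 = 16251
Group 3: 16000 × 0.954 = 15264
Group 4: 11600 × 0.955 + 10900 × 0.456 = 11078 + 4970 = 16048
Net migration: Group 2 − 220 → 16031
→ [7120, 16031, 15264, 16048]

16031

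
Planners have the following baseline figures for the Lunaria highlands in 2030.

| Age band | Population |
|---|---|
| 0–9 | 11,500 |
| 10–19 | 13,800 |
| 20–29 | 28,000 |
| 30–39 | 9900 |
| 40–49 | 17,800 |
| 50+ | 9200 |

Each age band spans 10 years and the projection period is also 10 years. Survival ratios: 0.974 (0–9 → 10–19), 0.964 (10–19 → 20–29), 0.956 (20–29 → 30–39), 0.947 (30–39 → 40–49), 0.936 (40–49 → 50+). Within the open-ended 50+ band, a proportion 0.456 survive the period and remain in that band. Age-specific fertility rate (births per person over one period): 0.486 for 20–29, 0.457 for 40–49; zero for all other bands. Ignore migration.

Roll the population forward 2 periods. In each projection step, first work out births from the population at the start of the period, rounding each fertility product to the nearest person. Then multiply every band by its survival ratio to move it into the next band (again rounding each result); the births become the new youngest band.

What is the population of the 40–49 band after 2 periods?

[period 1]
Births: 28000 × 0.486 = 13608 ; 17800 × 0.457 = 8135 → 21743
10–19: 11500 × 0.974 = 11201
20–29: 13800 × 0.964 = 13303
30–39: 28000 × 0.956 = 26768
40–49: 9900 × 0.947 = 9375
50+: 17800 × 0.936 + 9200 × 0.456 = 16661 + 4195 = 20856
Population now: 0–9=21743, 10–19=11201, 20–29=13303, 30–39=26768, 40–49=9375, 50+=20856
[period 2]
Births: 13303 × 0.486 = 6465 ; 9375 × 0.457 = 4284 → 10749
10–19: 21743 × 0.974 = 21178
20–29: 11201 × 0.964 = 10798
30–39: 13303 × 0.956 = 12718
40–49: 26768 × 0.947 = 25349
50+: 9375 × 0.936 + 20856 × 0.456 = 8775 + 9510 = 18285
Population now: 0–9=10749, 10–19=21178, 20–29=10798, 30–39=12718, 40–49=25349, 50+=18285

25349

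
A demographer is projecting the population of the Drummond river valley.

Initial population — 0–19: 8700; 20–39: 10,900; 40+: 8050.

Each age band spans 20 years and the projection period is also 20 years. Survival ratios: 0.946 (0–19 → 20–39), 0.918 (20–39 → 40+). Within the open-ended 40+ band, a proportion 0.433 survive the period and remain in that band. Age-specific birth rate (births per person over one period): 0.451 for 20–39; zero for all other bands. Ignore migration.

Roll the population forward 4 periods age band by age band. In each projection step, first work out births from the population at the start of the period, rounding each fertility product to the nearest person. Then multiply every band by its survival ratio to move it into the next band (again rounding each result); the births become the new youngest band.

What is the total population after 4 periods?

Call the bands 1 to 3, youngest first.
Period 1:
Births: 10900 × 0.451 = 4916
Band 2: 8700 × 0.946 = 8230
Band 3: 10900 × 0.918 + 8050 × 0.433 = 10006 + 3486 = 13492
Population now: 0–19=4916, 20–39=8230, 40+=13492
Period 2:
Births: 8230 × 0.451 = 3712
Band 2: 4916 × 0.946 = 4651
Band 3: 8230 × 0.918 + 13492 × 0.433 = 7555 + 5842 = 13397
Population now: 0–19=3712, 20–39=4651, 40+=13397
Period 3:
Births: 4651 × 0.451 = 2098
Band 2: 3712 × 0.946 = 3512
Band 3: 4651 × 0.918 + 13397 × 0.433 = 4270 + 5801 = 10071
Population now: 0–19=2098, 20–39=3512, 40+=10071
Period 4:
Births: 3512 × 0.451 = 1584
Band 2: 2098 × 0.946 = 1985
Band 3: 3512 × 0.918 + 10071 × 0.433 = 3224 + 4361 = 7585
Population now: 0–19=1584, 20–39=1985, 40+=7585
Total after period 4: 1584 + 1985 + 7585 = 11154

11154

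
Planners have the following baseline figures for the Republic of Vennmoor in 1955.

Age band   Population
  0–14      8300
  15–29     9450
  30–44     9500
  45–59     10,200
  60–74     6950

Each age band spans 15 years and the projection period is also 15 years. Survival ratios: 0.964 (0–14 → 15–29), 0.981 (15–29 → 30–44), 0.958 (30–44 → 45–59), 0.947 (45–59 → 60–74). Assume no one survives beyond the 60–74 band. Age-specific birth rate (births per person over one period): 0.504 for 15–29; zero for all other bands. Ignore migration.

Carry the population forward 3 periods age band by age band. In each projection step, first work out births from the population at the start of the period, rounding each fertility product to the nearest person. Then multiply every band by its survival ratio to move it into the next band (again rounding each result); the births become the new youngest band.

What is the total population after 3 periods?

After projecting period 1:
Births: 9450 × 0.504 = 4763
15–29: 8300 × 0.964 = 8001
30–44: 9450 × 0.981 = 9270
45–59: 9500 × 0.958 = 9101
60–74: 10200 × 0.947 = 9659
End of period: [4763, 8001, 9270, 9101, 9659]
After projecting period 2:
Births: 8001 × 0.504 = 4033
15–29: 4763 × 0.964 = 4592
30–44: 8001 × 0.981 = 7849
45–59: 9270 × 0.958 = 8881
60–74: 9101 × 0.947 = 8619
End of period: [4033, 4592, 7849, 8881, 8619]
After projecting period 3:
Births: 4592 × 0.504 = 2314
15–29: 4033 × 0.964 = 3888
30–44: 4592 × 0.981 = 4505
45–59: 7849 × 0.958 = 7519
60–74: 8881 × 0.947 = 8410
End of period: [2314, 3888, 4505, 7519, 8410]
Total after period 3: 2314 + 3888 + 4505 + 7519 + 8410 = 26636

26636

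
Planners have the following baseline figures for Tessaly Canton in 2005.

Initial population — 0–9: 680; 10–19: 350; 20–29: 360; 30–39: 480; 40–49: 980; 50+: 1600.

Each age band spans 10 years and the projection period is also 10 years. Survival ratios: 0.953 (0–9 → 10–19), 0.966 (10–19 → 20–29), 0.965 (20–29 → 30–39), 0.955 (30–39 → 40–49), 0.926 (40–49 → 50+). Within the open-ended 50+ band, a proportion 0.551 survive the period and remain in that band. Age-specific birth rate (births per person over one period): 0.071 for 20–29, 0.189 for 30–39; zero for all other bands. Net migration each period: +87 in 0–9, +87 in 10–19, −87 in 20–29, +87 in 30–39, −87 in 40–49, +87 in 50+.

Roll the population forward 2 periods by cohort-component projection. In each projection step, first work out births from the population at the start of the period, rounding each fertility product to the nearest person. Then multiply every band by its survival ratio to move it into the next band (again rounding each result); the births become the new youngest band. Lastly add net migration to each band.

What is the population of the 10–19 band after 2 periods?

— Period 1 —
Births: 360 × 0.071 = 26, 480 × 0.189 = 91 → 117
10–19: 680 × 0.953 = 648
20–29: 350 × 0.966 = 338
30–39: 360 × 0.965 = 347
40–49: 480 × 0.955 = 458
50+: 980 × 0.926 + 1600 × 0.551 = 907 + 882 = 1789
Net migration: 0–9 + 87 → 204; 10–19 + 87 → 735; 20–29 − 87 → 251; 30–39 + 87 → 434; 40–49 − 87 → 371; 50+ + 87 → 1876
Giving 204 / 735 / 251 / 434 / 371 / 1876.
— Period 2 —
Births: 251 × 0.071 = 18, 434 × 0.189 = 82 → 100
10–19: 204 × 0.953 = 194
20–29: 735 × 0.966 = 710
30–39: 251 × 0.965 = 242
40–49: 434 × 0.955 = 414
50+: 371 × 0.926 + 1876 × 0.551 = 344 + 1034 = 1378
Net migration: 0–9 + 87 → 187; 10–19 + 87 → 281; 20–29 − 87 → 623; 30–39 + 87 → 329; 40–49 − 87 → 327; 50+ + 87 → 1465
Giving 187 / 281 / 623 / 329 / 327 / 1465.

281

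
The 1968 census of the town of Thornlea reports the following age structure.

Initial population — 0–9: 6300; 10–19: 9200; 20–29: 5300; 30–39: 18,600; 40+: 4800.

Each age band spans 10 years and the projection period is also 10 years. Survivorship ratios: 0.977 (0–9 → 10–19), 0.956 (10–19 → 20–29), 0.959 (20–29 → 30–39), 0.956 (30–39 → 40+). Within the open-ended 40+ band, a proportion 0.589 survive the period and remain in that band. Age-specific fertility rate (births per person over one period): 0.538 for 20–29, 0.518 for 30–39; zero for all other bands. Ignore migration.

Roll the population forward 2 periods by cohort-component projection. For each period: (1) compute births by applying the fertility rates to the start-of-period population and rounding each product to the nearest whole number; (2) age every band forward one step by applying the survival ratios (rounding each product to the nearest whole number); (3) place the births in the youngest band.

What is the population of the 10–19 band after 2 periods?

12199

[period 1]
Births: 5300 × 0.538 = 2851, 18600 × 0.518 = 9635 — total 12486
10–19: 6300 × 0.977 = 6155
20–29: 9200 × 0.956 = 8795
30–39: 5300 × 0.959 = 5083
40+: 18600 × 0.956 + 4800 × 0.589 = 17782 + 2827 = 20609
End of period: [12486, 6155, 8795, 5083, 20609]
[period 2]
Births: 8795 × 0.538 = 4732, 5083 × 0.518 = 2633 — total 7365
10–19: 12486 × 0.977 = 12199
20–29: 6155 × 0.956 = 5884
30–39: 8795 × 0.959 = 8434
40+: 5083 × 0.956 + 20609 × 0.589 = 4859 + 12139 = 16998
End of period: [7365, 12199, 5884, 8434, 16998]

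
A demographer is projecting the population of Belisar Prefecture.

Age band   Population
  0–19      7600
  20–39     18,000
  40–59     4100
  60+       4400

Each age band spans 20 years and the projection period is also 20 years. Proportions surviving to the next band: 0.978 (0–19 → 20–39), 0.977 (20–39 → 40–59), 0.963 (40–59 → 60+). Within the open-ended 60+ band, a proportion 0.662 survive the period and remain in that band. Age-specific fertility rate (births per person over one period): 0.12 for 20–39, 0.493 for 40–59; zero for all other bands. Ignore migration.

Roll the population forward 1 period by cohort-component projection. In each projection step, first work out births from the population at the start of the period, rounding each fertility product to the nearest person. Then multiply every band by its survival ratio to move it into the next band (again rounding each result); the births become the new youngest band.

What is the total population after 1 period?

Numbering the bands 1..4 from youngest to oldest:
Period 1:
Births: 18000 × 0.12 = 2160  |  4100 × 0.493 = 2021 — total 4181
Band 2: 7600 × 0.978 = 7433
Band 3: 18000 × 0.977 = 17586
Band 4: 4100 × 0.963 + 4400 × 0.662 = 3948 + 2913 = 6861
End of period: [4181, 7433, 17586, 6861]
Total after period 1: 4181 + 7433 + 17586 + 6861 = 36061

36061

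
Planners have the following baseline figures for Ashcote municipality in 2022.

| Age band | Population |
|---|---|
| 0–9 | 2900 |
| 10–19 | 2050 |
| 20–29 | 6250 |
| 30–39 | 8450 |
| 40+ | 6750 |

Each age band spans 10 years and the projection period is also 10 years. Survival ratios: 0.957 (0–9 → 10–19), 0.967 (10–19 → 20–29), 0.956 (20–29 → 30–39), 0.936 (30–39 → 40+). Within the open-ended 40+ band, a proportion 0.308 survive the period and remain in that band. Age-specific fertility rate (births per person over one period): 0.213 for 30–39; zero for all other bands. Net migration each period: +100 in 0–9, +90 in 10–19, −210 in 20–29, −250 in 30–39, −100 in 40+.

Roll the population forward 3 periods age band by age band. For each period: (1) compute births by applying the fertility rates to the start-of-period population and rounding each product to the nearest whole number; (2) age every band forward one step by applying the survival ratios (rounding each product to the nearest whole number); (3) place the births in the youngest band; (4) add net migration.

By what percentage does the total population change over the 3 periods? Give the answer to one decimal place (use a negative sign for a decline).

Let band 1 be 0–9 through band 5 = 40+.
After projecting period 1:
Births: 8450 × 0.213 = 1800
Band 2: 2900 × 0.957 = 2775
Band 3: 2050 × 0.967 = 1982
Band 4: 6250 × 0.956 = 5975
Band 5: 8450 × 0.936 + 6750 × 0.308 = 7909 + 2079 = 9988
Net migration: Band 1 + 100 → 1900; Band 2 + 90 → 2865; Band 3 − 210 → 1772; Band 4 − 250 → 5725; Band 5 − 100 → 9888
End of period: [1900, 2865, 1772, 5725, 9888]
After projecting period 2:
Births: 5725 × 0.213 = 1219
Band 2: 1900 × 0.957 = 1818
Band 3: 2865 × 0.967 = 2770
Band 4: 1772 × 0.956 = 1694
Band 5: 5725 × 0.936 + 9888 × 0.308 = 5359 + 3046 = 8405
Net migration: Band 1 + 100 → 1319; Band 2 + 90 → 1908; Band 3 − 210 → 2560; Band 4 − 250 → 1444; Band 5 − 100 → 8305
End of period: [1319, 1908, 2560, 1444, 8305]
After projecting period 3:
Births: 1444 × 0.213 = 308
Band 2: 1319 × 0.957 = 1262
Band 3: 1908 × 0.967 = 1845
Band 4: 2560 × 0.956 = 2447
Band 5: 1444 × 0.936 + 8305 × 0.308 = 1352 + 2558 = 3910
Net migration: Band 1 + 100 → 408; Band 2 + 90 → 1352; Band 3 − 210 → 1635; Band 4 − 250 → 2197; Band 5 − 100 → 3810
End of period: [408, 1352, 1635, 2197, 3810]
Total: 26400 → 9402; change = -16998; percentage change = -64.4%

-64.4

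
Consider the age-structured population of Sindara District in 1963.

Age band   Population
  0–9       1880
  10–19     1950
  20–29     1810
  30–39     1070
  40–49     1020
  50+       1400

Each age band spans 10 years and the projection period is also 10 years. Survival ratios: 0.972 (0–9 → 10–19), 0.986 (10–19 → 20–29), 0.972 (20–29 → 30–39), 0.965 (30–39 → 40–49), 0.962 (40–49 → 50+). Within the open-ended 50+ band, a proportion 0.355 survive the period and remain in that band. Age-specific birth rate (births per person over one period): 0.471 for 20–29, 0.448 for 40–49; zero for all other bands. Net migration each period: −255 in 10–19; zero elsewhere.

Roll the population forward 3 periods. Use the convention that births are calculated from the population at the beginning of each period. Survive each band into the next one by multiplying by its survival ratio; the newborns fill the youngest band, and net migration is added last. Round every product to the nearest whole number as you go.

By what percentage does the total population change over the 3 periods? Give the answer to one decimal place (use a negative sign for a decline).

-0.8

Call the groups 1 to 6, youngest first.
Period 1:
Births: 1810 × 0.471 = 853, 1020 × 0.448 = 457 ⇒ total 1310
Group 2: 1880 × 0.972 = 1827
Group 3: 1950 × 0.986 = 1923
Group 4: 1810 × 0.972 = 1759
Group 5: 1070 × 0.965 = 1033
Group 6: 1020 × 0.962 + 1400 × 0.355 = 981 + 497 = 1478
Net migration: Group 2 − 255 → 1572
Population now: 0–9=1310, 10–19=1572, 20–29=1923, 30–39=1759, 40–49=1033, 50+=1478
Period 2:
Births: 1923 × 0.471 = 906, 1033 × 0.448 = 463 ⇒ total 1369
Group 2: 1310 × 0.972 = 1273
Group 3: 1572 × 0.986 = 1550
Group 4: 1923 × 0.972 = 1869
Group 5: 1759 × 0.965 = 1697
Group 6: 1033 × 0.962 + 1478 × 0.355 = 994 + 525 = 1519
Net migration: Group 2 − 255 → 1018
Population now: 0–9=1369, 10–19=1018, 20–29=1550, 30–39=1869, 40–49=1697, 50+=1519
Period 3:
Births: 1550 × 0.471 = 730, 1697 × 0.448 = 760 ⇒ total 1490
Group 2: 1369 × 0.972 = 1331
Group 3: 1018 × 0.986 = 1004
Group 4: 1550 × 0.972 = 1507
Group 5: 1869 × 0.965 = 1804
Group 6: 1697 × 0.962 + 1519 × 0.355 = 1633 + 539 = 2172
Net migration: Group 2 − 255 → 1076
Population now: 0–9=1490, 10–19=1076, 20–29=1004, 30–39=1507, 40–49=1804, 50+=2172
Total: 9130 → 9053; change = -77; percentage change = -0.8%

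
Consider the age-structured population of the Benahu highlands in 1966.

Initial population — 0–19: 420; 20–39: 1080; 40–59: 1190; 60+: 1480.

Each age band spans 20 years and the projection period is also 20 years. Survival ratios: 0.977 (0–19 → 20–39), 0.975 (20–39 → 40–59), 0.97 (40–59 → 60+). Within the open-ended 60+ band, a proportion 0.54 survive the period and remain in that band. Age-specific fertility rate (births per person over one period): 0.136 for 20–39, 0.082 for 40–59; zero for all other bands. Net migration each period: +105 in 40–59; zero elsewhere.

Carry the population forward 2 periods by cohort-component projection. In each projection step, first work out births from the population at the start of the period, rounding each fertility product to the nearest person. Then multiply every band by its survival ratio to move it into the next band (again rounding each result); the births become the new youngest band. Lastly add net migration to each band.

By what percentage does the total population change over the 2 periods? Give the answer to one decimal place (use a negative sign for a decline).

Period 1:
Births: 1080 × 0.136 = 147, 1190 × 0.082 = 98 — total 245
20–39: 420 × 0.977 = 410
40–59: 1080 × 0.975 = 1053
60+: 1190 × 0.97 + 1480 × 0.54 = 1154 + 799 = 1953
Net migration: 40–59 + 105 → 1158
Giving 245 / 410 / 1158 / 1953.
Period 2:
Births: 410 × 0.136 = 56, 1158 × 0.082 = 95 — total 151
20–39: 245 × 0.977 = 239
40–59: 410 × 0.975 = 400
60+: 1158 × 0.97 + 1953 × 0.54 = 1123 + 1055 = 2178
Net migration: 40–59 + 105 → 505
Giving 151 / 239 / 505 / 2178.
Total: 4170 → 3073; change = -1097; percentage change = -26.3%

-26.3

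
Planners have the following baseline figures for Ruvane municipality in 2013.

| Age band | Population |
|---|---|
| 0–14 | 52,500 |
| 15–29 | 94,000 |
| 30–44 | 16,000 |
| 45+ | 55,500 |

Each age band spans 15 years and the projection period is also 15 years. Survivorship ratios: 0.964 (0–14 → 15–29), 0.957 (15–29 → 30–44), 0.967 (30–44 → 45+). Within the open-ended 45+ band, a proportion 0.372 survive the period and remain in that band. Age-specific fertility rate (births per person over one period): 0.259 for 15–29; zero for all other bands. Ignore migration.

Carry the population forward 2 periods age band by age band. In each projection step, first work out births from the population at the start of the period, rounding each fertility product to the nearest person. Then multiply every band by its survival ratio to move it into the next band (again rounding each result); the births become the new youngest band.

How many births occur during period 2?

— Period 1 —
Births: 94000 × 0.259 = 24346
15–29: 52500 × 0.964 = 50610
30–44: 94000 × 0.957 = 89958
45+: 16000 × 0.967 + 55500 × 0.372 = 15472 + 20646 = 36118
End of period: [24346, 50610, 89958, 36118]
— Period 2 —
Births: 50610 × 0.259 = 13108
15–29: 24346 × 0.964 = 23470
30–44: 50610 × 0.957 = 48434
45+: 89958 × 0.967 + 36118 × 0.372 = 86989 + 13436 = 100425
End of period: [13108, 23470, 48434, 100425]

13108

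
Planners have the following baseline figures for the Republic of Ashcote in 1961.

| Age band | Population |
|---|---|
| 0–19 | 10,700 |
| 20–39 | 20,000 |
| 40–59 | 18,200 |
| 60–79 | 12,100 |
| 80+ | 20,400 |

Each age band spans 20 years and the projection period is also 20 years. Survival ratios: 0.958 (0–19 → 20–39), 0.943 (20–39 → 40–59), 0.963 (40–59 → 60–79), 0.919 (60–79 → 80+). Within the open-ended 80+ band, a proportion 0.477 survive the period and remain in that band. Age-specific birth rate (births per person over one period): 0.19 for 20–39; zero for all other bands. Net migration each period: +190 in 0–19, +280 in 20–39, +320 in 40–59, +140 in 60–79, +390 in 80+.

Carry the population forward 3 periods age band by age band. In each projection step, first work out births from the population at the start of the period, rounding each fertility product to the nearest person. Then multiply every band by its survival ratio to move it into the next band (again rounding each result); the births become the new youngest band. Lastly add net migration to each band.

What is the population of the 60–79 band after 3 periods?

10012

Numbering the groups 1..5 from youngest to oldest:
Period 1:
Births: 20000 × 0.19 = 3800
Group 2: 10700 × 0.958 = 10251
Group 3: 20000 × 0.943 = 18860
Group 4: 18200 × 0.963 = 17527
Group 5: 12100 × 0.919 + 20400 × 0.477 = 11120 + 9731 = 20851
Net migration: Group 1 + 190 → 3990; Group 2 + 280 → 10531; Group 3 + 320 → 19180; Group 4 + 140 → 17667; Group 5 + 390 → 21241
Giving 3990 / 10531 / 19180 / 17667 / 21241.
Period 2:
Births: 10531 × 0.19 = 2001
Group 2: 3990 × 0.958 = 3822
Group 3: 10531 × 0.943 = 9931
Group 4: 19180 × 0.963 = 18470
Group 5: 17667 × 0.919 + 21241 × 0.477 = 16236 + 10132 = 26368
Net migration: Group 1 + 190 → 2191; Group 2 + 280 → 4102; Group 3 + 320 → 10251; Group 4 + 140 → 18610; Group 5 + 390 → 26758
Giving 2191 / 4102 / 10251 / 18610 / 26758.
Period 3:
Births: 4102 × 0.19 = 779
Group 2: 2191 × 0.958 = 2099
Group 3: 4102 × 0.943 = 3868
Group 4: 10251 × 0.963 = 9872
Group 5: 18610 × 0.919 + 26758 × 0.477 = 17103 + 12764 = 29867
Net migration: Group 1 + 190 → 969; Group 2 + 280 → 2379; Group 3 + 320 → 4188; Group 4 + 140 → 10012; Group 5 + 390 → 30257
Giving 969 / 2379 / 4188 / 10012 / 30257.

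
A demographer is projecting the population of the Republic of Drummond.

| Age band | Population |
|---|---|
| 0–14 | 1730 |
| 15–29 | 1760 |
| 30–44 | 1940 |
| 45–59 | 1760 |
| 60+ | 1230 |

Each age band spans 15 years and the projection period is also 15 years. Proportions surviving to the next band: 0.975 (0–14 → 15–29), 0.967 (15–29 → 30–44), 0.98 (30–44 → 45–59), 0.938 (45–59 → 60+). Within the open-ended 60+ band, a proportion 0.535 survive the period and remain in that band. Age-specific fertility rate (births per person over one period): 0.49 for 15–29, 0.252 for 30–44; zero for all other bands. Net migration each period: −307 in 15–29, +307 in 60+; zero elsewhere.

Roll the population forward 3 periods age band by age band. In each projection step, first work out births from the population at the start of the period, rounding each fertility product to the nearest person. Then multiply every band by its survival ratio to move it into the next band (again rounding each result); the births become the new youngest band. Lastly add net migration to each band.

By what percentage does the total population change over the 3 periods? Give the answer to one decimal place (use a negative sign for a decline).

-9.5

— Period 1 —
Births: 1760 × 0.49 = 862  |  1940 × 0.252 = 489 — total 1351
15–29: 1730 × 0.975 = 1687
30–44: 1760 × 0.967 = 1702
45–59: 1940 × 0.98 = 1901
60+: 1760 × 0.938 + 1230 × 0.535 = 1651 + 658 = 2309
Net migration: 15–29 − 307 → 1380; 60+ + 307 → 2616
Giving 1351 / 1380 / 1702 / 1901 / 2616.
— Period 2 —
Births: 1380 × 0.49 = 676  |  1702 × 0.252 = 429 — total 1105
15–29: 1351 × 0.975 = 1317
30–44: 1380 × 0.967 = 1334
45–59: 1702 × 0.98 = 1668
60+: 1901 × 0.938 + 2616 × 0.535 = 1783 + 1400 = 3183
Net migration: 15–29 − 307 → 1010; 60+ + 307 → 3490
Giving 1105 / 1010 / 1334 / 1668 / 3490.
— Period 3 —
Births: 1010 × 0.49 = 495  |  1334 × 0.252 = 336 — total 831
15–29: 1105 × 0.975 = 1077
30–44: 1010 × 0.967 = 977
45–59: 1334 × 0.98 = 1307
60+: 1668 × 0.938 + 3490 × 0.535 = 1565 + 1867 = 3432
Net migration: 15–29 − 307 → 770; 60+ + 307 → 3739
Giving 831 / 770 / 977 / 1307 / 3739.
Total: 8420 → 7624; change = -796; percentage change = -9.5%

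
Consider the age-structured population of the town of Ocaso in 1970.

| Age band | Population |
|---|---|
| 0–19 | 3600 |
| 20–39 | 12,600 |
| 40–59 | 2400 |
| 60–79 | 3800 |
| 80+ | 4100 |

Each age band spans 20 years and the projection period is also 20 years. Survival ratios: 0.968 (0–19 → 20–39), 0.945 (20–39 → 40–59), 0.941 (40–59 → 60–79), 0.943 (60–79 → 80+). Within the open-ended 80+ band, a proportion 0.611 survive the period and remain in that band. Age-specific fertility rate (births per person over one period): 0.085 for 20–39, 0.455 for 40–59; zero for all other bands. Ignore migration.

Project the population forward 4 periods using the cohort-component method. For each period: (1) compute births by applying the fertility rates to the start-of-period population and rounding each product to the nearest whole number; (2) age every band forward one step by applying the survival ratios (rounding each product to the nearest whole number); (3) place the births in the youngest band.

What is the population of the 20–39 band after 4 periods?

Period 1:
Births: 12600 * 0.085 = 1071, 2400 * 0.455 = 1092 ⇒ total 2163
20–39: 3600 * 0.968 = 3485
40–59: 12600 * 0.945 = 11907
60–79: 2400 * 0.941 = 2258
80+: 3800 * 0.943 + 4100 * 0.611 = 3583 + 2505 = 6088
Population now: 0–19=2163, 20–39=3485, 40–59=11907, 60–79=2258, 80+=6088
Period 2:
Births: 3485 * 0.085 = 296, 11907 * 0.455 = 5418 ⇒ total 5714
20–39: 2163 * 0.968 = 2094
40–59: 3485 * 0.945 = 3293
60–79: 11907 * 0.941 = 11204
80+: 2258 * 0.943 + 6088 * 0.611 = 2129 + 3720 = 5849
Population now: 0–19=5714, 20–39=2094, 40–59=3293, 60–79=11204, 80+=5849
Period 3:
Births: 2094 * 0.085 = 178, 3293 * 0.455 = 1498 ⇒ total 1676
20–39: 5714 * 0.968 = 5531
40–59: 2094 * 0.945 = 1979
60–79: 3293 * 0.941 = 3099
80+: 11204 * 0.943 + 5849 * 0.611 = 10565 + 3574 = 14139
Population now: 0–19=1676, 20–39=5531, 40–59=1979, 60–79=3099, 80+=14139
Period 4:
Births: 5531 * 0.085 = 470, 1979 * 0.455 = 900 ⇒ total 1370
20–39: 1676 * 0.968 = 1622
40–59: 5531 * 0.945 = 5227
60–79: 1979 * 0.941 = 1862
80+: 3099 * 0.943 + 14139 * 0.611 = 2922 + 8639 = 11561
Population now: 0–19=1370, 20–39=1622, 40–59=5227, 60–79=1862, 80+=11561

1622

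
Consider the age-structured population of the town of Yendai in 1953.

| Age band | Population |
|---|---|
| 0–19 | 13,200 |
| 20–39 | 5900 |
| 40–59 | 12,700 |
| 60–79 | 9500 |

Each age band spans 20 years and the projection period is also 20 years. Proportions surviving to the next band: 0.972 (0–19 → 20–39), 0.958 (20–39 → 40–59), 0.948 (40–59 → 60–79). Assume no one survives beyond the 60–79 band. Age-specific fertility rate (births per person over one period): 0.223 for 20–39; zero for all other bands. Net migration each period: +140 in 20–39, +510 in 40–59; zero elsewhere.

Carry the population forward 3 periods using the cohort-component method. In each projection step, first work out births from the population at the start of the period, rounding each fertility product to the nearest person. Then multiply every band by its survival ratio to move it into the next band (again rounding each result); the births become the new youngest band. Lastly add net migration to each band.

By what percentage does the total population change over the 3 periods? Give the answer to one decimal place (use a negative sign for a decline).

— Period 1 —
Births: 5900 × 0.223 = 1316
20–39: 13200 × 0.972 = 12830
40–59: 5900 × 0.958 = 5652
60–79: 12700 × 0.948 = 12040
Net migration: 20–39 + 140 → 12970; 40–59 + 510 → 6162
Giving 1316 / 12970 / 6162 / 12040.
— Period 2 —
Births: 12970 × 0.223 = 2892
20–39: 1316 × 0.972 = 1279
40–59: 12970 × 0.958 = 12425
60–79: 6162 × 0.948 = 5842
Net migration: 20–39 + 140 → 1419; 40–59 + 510 → 12935
Giving 2892 / 1419 / 12935 / 5842.
— Period 3 —
Births: 1419 × 0.223 = 316
20–39: 2892 × 0.972 = 2811
40–59: 1419 × 0.958 = 1359
60–79: 12935 × 0.948 = 12262
Net migration: 20–39 + 140 → 2951; 40–59 + 510 → 1869
Giving 316 / 2951 / 1869 / 12262.
Total: 41300 → 17398; change = -23902; percentage change = -57.9%

-57.9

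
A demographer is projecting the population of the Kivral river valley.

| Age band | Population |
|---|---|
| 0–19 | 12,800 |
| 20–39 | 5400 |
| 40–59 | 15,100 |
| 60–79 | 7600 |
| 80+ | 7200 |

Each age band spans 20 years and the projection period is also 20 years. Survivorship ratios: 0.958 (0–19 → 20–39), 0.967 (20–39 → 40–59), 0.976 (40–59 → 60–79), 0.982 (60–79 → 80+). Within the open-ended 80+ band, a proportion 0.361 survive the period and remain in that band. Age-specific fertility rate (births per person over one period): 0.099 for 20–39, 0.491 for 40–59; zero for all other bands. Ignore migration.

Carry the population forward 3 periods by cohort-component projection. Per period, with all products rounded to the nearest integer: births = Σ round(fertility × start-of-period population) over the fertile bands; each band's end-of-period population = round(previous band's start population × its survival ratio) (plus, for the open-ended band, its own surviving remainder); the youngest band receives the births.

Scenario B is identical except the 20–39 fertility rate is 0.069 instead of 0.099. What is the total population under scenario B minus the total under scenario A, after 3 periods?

-741

(Bands numbered youngest = 1 to oldest = 5.)
After projecting period 1:
Births: 5400 * 0.099 = 535 ; 15100 * 0.491 = 7414 → 7949
Band 2: 12800 * 0.958 = 12262
Band 3: 5400 * 0.967 = 5222
Band 4: 15100 * 0.976 = 14738
Band 5: 7600 * 0.982 + 7200 * 0.361 = 7463 + 2599 = 10062
Population now: 0–19=7949, 20–39=12262, 40–59=5222, 60–79=14738, 80+=10062
After projecting period 2:
Births: 12262 * 0.099 = 1214 ; 5222 * 0.491 = 2564 → 3778
Band 2: 7949 * 0.958 = 7615
Band 3: 12262 * 0.967 = 11857
Band 4: 5222 * 0.976 = 5097
Band 5: 14738 * 0.982 + 10062 * 0.361 = 14473 + 3632 = 18105
Population now: 0–19=3778, 20–39=7615, 40–59=11857, 60–79=5097, 80+=18105
After projecting period 3:
Births: 7615 * 0.099 = 754 ; 11857 * 0.491 = 5822 → 6576
Band 2: 3778 * 0.958 = 3619
Band 3: 7615 * 0.967 = 7364
Band 4: 11857 * 0.976 = 11572
Band 5: 5097 * 0.982 + 18105 * 0.361 = 5005 + 6536 = 11541
Population now: 0–19=6576, 20–39=3619, 40–59=7364, 60–79=11572, 80+=11541
Scenario A total after 3 periods: 40672
Scenario B projection —
After projecting period 1:
Births: 5400 * 0.069 = 373 ; 15100 * 0.491 = 7414 → 7787
Band 2: 12800 * 0.958 = 12262
Band 3: 5400 * 0.967 = 5222
Band 4: 15100 * 0.976 = 14738
Band 5: 7600 * 0.982 + 7200 * 0.361 = 7463 + 2599 = 10062
Population now: 0–19=7787, 20–39=12262, 40–59=5222, 60–79=14738, 80+=10062
After projecting period 2:
Births: 12262 * 0.069 = 846 ; 5222 * 0.491 = 2564 → 3410
Band 2: 7787 * 0.958 = 7460
Band 3: 12262 * 0.967 = 11857
Band 4: 5222 * 0.976 = 5097
Band 5: 14738 * 0.982 + 10062 * 0.361 = 14473 + 3632 = 18105
Population now: 0–19=3410, 20–39=7460, 40–59=11857, 60–79=5097, 80+=18105
After projecting period 3:
Births: 7460 * 0.069 = 515 ; 11857 * 0.491 = 5822 → 6337
Band 2: 3410 * 0.958 = 3267
Band 3: 7460 * 0.967 = 7214
Band 4: 11857 * 0.976 = 11572
Band 5: 5097 * 0.982 + 18105 * 0.361 = 5005 + 6536 = 11541
Population now: 0–19=6337, 20–39=3267, 40–59=7214, 60–79=11572, 80+=11541
Scenario B total after 3 periods: 39931
Difference B − A = 39931 − 40672 = -741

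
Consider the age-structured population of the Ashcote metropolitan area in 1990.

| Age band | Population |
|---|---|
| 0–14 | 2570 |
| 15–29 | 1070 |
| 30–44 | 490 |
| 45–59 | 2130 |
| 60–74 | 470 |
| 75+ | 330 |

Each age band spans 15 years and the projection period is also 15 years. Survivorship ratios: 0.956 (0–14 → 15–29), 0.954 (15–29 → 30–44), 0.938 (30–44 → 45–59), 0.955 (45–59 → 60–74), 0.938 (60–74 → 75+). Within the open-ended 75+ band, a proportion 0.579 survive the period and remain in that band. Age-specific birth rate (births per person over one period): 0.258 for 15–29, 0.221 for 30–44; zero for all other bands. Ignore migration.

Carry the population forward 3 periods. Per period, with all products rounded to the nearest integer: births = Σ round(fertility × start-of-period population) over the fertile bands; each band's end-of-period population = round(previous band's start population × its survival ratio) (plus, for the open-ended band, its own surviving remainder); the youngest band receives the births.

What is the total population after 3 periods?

6628

Let band 1 be 0–14 through band 6 = 75+.
[period 1]
Births: 1070 * 0.258 = 276 ; 490 * 0.221 = 108 — total 384
Band 2: 2570 * 0.956 = 2457
Band 3: 1070 * 0.954 = 1021
Band 4: 490 * 0.938 = 460
Band 5: 2130 * 0.955 = 2034
Band 6: 470 * 0.938 + 330 * 0.579 = 441 + 191 = 632
→ [384, 2457, 1021, 460, 2034, 632]
[period 2]
Births: 2457 * 0.258 = 634 ; 1021 * 0.221 = 226 — total 860
Band 2: 384 * 0.956 = 367
Band 3: 2457 * 0.954 = 2344
Band 4: 1021 * 0.938 = 958
Band 5: 460 * 0.955 = 439
Band 6: 2034 * 0.938 + 632 * 0.579 = 1908 + 366 = 2274
→ [860, 367, 2344, 958, 439, 2274]
[period 3]
Births: 367 * 0.258 = 95 ; 2344 * 0.221 = 518 — total 613
Band 2: 860 * 0.956 = 822
Band 3: 367 * 0.954 = 350
Band 4: 2344 * 0.938 = 2199
Band 5: 958 * 0.955 = 915
Band 6: 439 * 0.938 + 2274 * 0.579 = 412 + 1317 = 1729
→ [613, 822, 350, 2199, 915, 1729]
Total after period 3: 613 + 822 + 350 + 2199 + 915 + 1729 = 6628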